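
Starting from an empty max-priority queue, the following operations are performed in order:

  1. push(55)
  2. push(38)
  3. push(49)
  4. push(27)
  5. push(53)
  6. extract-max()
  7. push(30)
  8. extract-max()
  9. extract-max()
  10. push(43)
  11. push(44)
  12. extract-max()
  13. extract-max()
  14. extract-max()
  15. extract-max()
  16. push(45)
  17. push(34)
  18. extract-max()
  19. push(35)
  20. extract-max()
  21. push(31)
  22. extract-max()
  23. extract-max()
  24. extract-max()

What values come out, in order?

insert 55 → {55}
insert 38 → {55, 38}
insert 49 → {55, 49, 38}
insert 27 → {55, 49, 38, 27}
insert 53 → {55, 53, 49, 38, 27}
extract-max → 55; now {53, 49, 38, 27}
insert 30 → {53, 49, 38, 30, 27}
extract-max → 53; now {49, 38, 30, 27}
extract-max → 49; now {38, 30, 27}
insert 43 → {43, 38, 30, 27}
insert 44 → {44, 43, 38, 30, 27}
extract-max → 44; now {43, 38, 30, 27}
extract-max → 43; now {38, 30, 27}
extract-max → 38; now {30, 27}
extract-max → 30; now {27}
insert 45 → {45, 27}
insert 34 → {45, 34, 27}
extract-max → 45; now {34, 27}
insert 35 → {35, 34, 27}
extract-max → 35; now {34, 27}
insert 31 → {34, 31, 27}
extract-max → 34; now {31, 27}
extract-max → 31; now {27}
extract-max → 27; now {}

55 → 53 → 49 → 44 → 43 → 38 → 30 → 45 → 35 → 34 → 31 → 27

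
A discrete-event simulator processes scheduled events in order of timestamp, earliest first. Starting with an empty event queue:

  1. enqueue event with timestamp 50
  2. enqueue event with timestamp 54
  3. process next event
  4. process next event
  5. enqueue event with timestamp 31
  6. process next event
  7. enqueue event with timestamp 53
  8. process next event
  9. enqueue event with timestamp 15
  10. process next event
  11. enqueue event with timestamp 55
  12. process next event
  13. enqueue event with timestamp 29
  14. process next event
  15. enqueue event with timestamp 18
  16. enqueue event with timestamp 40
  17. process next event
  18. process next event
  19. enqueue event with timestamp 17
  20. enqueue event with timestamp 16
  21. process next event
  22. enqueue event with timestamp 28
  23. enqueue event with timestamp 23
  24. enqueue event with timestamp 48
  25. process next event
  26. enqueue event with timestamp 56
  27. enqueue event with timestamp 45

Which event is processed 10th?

insert 50 → {50}
insert 54 → {50, 54}
process next event → 50; now {54}
process next event → 54; now {}
insert 31 → {31}
process next event → 31; now {}
insert 53 → {53}
process next event → 53; now {}
insert 15 → {15}
process next event → 15; now {}
insert 55 → {55}
process next event → 55; now {}
insert 29 → {29}
process next event → 29; now {}
insert 18 → {18}
insert 40 → {18, 40}
process next event → 18; now {40}
process next event → 40; now {}
insert 17 → {17}
insert 16 → {16, 17}
process next event → 16; now {17}
insert 28 → {17, 28}
insert 23 → {17, 23, 28}
insert 48 → {17, 23, 28, 48}
process next event → 17; now {23, 28, 48}
insert 56 → {23, 28, 48, 56}
insert 45 → {23, 28, 45, 48, 56}

16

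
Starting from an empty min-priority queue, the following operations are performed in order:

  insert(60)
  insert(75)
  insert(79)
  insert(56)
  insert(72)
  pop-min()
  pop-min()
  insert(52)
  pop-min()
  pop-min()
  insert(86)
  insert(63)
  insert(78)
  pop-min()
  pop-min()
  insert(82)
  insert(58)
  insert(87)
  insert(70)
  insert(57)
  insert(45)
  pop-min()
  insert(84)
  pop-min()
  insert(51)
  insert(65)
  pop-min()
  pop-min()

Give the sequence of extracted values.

insert 60 → {60}
insert 75 → {60, 75}
insert 79 → {60, 75, 79}
insert 56 → {56, 60, 75, 79}
insert 72 → {56, 60, 72, 75, 79}
pop-min → 56; now {60, 72, 75, 79}
pop-min → 60; now {72, 75, 79}
insert 52 → {52, 72, 75, 79}
pop-min → 52; now {72, 75, 79}
pop-min → 72; now {75, 79}
insert 86 → {75, 79, 86}
insert 63 → {63, 75, 79, 86}
insert 78 → {63, 75, 78, 79, 86}
pop-min → 63; now {75, 78, 79, 86}
pop-min → 75; now {78, 79, 86}
insert 82 → {78, 79, 82, 86}
insert 58 → {58, 78, 79, 82, 86}
insert 87 → {58, 78, 79, 82, 86, 87}
insert 70 → {58, 70, 78, 79, 82, 86, 87}
insert 57 → {57, 58, 70, 78, 79, 82, 86, 87}
insert 45 → {45, 57, 58, 70, 78, 79, 82, 86, 87}
pop-min → 45; now {57, 58, 70, 78, 79, 82, 86, 87}
insert 84 → {57, 58, 70, 78, 79, 82, 84, 86, 87}
pop-min → 57; now {58, 70, 78, 79, 82, 84, 86, 87}
insert 51 → {51, 58, 70, 78, 79, 82, 84, 86, 87}
insert 65 → {51, 58, 65, 70, 78, 79, 82, 84, 86, 87}
pop-min → 51; now {58, 65, 70, 78, 79, 82, 84, 86, 87}
pop-min → 58; now {65, 70, 78, 79, 82, 84, 86, 87}

56 → 60 → 52 → 72 → 63 → 75 → 45 → 57 → 51 → 58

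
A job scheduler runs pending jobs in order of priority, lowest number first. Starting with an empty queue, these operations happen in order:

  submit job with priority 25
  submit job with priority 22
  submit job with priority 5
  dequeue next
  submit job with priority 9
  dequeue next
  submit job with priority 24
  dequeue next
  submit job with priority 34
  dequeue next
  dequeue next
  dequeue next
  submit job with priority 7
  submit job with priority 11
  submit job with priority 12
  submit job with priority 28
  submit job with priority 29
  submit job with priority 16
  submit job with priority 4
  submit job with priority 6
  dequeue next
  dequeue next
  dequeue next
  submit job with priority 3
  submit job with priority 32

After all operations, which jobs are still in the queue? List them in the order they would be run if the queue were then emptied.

[3, 11, 12, 16, 28, 29, 32]

insert 25 → {25}
insert 22 → {22, 25}
insert 5 → {5, 22, 25}
dequeue next → 5; now {22, 25}
insert 9 → {9, 22, 25}
dequeue next → 9; now {22, 25}
insert 24 → {22, 24, 25}
dequeue next → 22; now {24, 25}
insert 34 → {24, 25, 34}
dequeue next → 24; now {25, 34}
dequeue next → 25; now {34}
dequeue next → 34; now {}
insert 7 → {7}
insert 11 → {7, 11}
insert 12 → {7, 11, 12}
insert 28 → {7, 11, 12, 28}
insert 29 → {7, 11, 12, 28, 29}
insert 16 → {7, 11, 12, 16, 28, 29}
insert 4 → {4, 7, 11, 12, 16, 28, 29}
insert 6 → {4, 6, 7, 11, 12, 16, 28, 29}
dequeue next → 4; now {6, 7, 11, 12, 16, 28, 29}
dequeue next → 6; now {7, 11, 12, 16, 28, 29}
dequeue next → 7; now {11, 12, 16, 28, 29}
insert 3 → {3, 11, 12, 16, 28, 29}
insert 32 → {3, 11, 12, 16, 28, 29, 32}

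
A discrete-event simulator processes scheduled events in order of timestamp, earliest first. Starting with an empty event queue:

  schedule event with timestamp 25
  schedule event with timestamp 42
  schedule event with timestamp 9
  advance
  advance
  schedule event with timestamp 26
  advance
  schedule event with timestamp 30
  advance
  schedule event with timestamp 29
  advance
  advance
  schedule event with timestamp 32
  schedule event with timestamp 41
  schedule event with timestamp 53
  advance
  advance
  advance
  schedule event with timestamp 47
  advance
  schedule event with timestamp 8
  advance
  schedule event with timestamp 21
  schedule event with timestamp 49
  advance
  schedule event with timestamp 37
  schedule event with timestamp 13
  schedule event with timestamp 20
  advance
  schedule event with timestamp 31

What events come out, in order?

[9, 25, 26, 30, 29, 42, 32, 41, 53, 47, 8, 21, 13]

insert 25 → {25}
insert 42 → {25, 42}
insert 9 → {9, 25, 42}
advance → 9; now {25, 42}
advance → 25; now {42}
insert 26 → {26, 42}
advance → 26; now {42}
insert 30 → {30, 42}
advance → 30; now {42}
insert 29 → {29, 42}
advance → 29; now {42}
advance → 42; now {}
insert 32 → {32}
insert 41 → {32, 41}
insert 53 → {32, 41, 53}
advance → 32; now {41, 53}
advance → 41; now {53}
advance → 53; now {}
insert 47 → {47}
advance → 47; now {}
insert 8 → {8}
advance → 8; now {}
insert 21 → {21}
insert 49 → {21, 49}
advance → 21; now {49}
insert 37 → {37, 49}
insert 13 → {13, 37, 49}
insert 20 → {13, 20, 37, 49}
advance → 13; now {20, 37, 49}
insert 31 → {20, 31, 37, 49}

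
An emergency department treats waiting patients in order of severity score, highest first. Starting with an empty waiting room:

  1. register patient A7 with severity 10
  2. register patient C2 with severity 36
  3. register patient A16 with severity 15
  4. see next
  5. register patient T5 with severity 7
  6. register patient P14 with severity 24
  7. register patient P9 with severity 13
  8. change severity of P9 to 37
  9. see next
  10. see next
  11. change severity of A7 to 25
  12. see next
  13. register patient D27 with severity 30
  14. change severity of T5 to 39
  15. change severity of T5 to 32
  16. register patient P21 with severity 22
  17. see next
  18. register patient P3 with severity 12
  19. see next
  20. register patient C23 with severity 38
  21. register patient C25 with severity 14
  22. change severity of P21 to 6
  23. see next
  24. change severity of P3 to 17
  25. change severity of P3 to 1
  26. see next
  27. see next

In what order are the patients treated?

C2 → P9 → P14 → A7 → T5 → D27 → C23 → A16 → C25

add A7 (severity 10) → {A7:10}
add C2 (severity 36) → {C2:36, A7:10}
add A16 (severity 15) → {C2:36, A16:15, A7:10}
see next → C2; now {A16:15, A7:10}
add T5 (severity 7) → {A16:15, A7:10, T5:7}
add P14 (severity 24) → {P14:24, A16:15, A7:10, T5:7}
add P9 (severity 13) → {P14:24, A16:15, P9:13, A7:10, T5:7}
update P9 to severity 37 → {P9:37, P14:24, A16:15, A7:10, T5:7}
see next → P9; now {P14:24, A16:15, A7:10, T5:7}
see next → P14; now {A16:15, A7:10, T5:7}
update A7 to severity 25 → {A7:25, A16:15, T5:7}
see next → A7; now {A16:15, T5:7}
add D27 (severity 30) → {D27:30, A16:15, T5:7}
update T5 to severity 39 → {T5:39, D27:30, A16:15}
update T5 to severity 32 → {T5:32, D27:30, A16:15}
add P21 (severity 22) → {T5:32, D27:30, P21:22, A16:15}
see next → T5; now {D27:30, P21:22, A16:15}
add P3 (severity 12) → {D27:30, P21:22, A16:15, P3:12}
see next → D27; now {P21:22, A16:15, P3:12}
add C23 (severity 38) → {C23:38, P21:22, A16:15, P3:12}
add C25 (severity 14) → {C23:38, P21:22, A16:15, C25:14, P3:12}
update P21 to severity 6 → {C23:38, A16:15, C25:14, P3:12, P21:6}
see next → C23; now {A16:15, C25:14, P3:12, P21:6}
update P3 to severity 17 → {P3:17, A16:15, C25:14, P21:6}
update P3 to severity 1 → {A16:15, C25:14, P21:6, P3:1}
see next → A16; now {C25:14, P21:6, P3:1}
see next → C25; now {P21:6, P3:1}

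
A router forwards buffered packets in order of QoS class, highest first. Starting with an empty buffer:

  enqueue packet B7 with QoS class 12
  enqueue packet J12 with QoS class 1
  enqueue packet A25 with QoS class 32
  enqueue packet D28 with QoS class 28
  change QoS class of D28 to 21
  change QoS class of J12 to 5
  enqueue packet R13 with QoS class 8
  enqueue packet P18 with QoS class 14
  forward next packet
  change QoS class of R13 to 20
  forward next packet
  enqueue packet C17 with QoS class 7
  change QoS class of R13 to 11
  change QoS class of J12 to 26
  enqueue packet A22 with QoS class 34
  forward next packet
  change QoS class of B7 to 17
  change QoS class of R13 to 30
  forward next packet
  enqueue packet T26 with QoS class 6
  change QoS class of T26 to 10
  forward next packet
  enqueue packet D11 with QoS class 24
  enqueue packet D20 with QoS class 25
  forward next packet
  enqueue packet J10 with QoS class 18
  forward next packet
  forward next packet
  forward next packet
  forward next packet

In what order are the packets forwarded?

[A25, D28, A22, R13, J12, D20, D11, J10, B7, P18]

add B7 (QoS class 12) → {B7:12}
add J12 (QoS class 1) → {B7:12, J12:1}
add A25 (QoS class 32) → {A25:32, B7:12, J12:1}
add D28 (QoS class 28) → {A25:32, D28:28, B7:12, J12:1}
update D28 to QoS class 21 → {A25:32, D28:21, B7:12, J12:1}
update J12 to QoS class 5 → {A25:32, D28:21, B7:12, J12:5}
add R13 (QoS class 8) → {A25:32, D28:21, B7:12, R13:8, J12:5}
add P18 (QoS class 14) → {A25:32, D28:21, P18:14, B7:12, R13:8, J12:5}
forward next packet → A25; now {D28:21, P18:14, B7:12, R13:8, J12:5}
update R13 to QoS class 20 → {D28:21, R13:20, P18:14, B7:12, J12:5}
forward next packet → D28; now {R13:20, P18:14, B7:12, J12:5}
add C17 (QoS class 7) → {R13:20, P18:14, B7:12, C17:7, J12:5}
update R13 to QoS class 11 → {P18:14, B7:12, R13:11, C17:7, J12:5}
update J12 to QoS class 26 → {J12:26, P18:14, B7:12, R13:11, C17:7}
add A22 (QoS class 34) → {A22:34, J12:26, P18:14, B7:12, R13:11, C17:7}
forward next packet → A22; now {J12:26, P18:14, B7:12, R13:11, C17:7}
update B7 to QoS class 17 → {J12:26, B7:17, P18:14, R13:11, C17:7}
update R13 to QoS class 30 → {R13:30, J12:26, B7:17, P18:14, C17:7}
forward next packet → R13; now {J12:26, B7:17, P18:14, C17:7}
add T26 (QoS class 6) → {J12:26, B7:17, P18:14, C17:7, T26:6}
update T26 to QoS class 10 → {J12:26, B7:17, P18:14, T26:10, C17:7}
forward next packet → J12; now {B7:17, P18:14, T26:10, C17:7}
add D11 (QoS class 24) → {D11:24, B7:17, P18:14, T26:10, C17:7}
add D20 (QoS class 25) → {D20:25, D11:24, B7:17, P18:14, T26:10, C17:7}
forward next packet → D20; now {D11:24, B7:17, P18:14, T26:10, C17:7}
add J10 (QoS class 18) → {D11:24, J10:18, B7:17, P18:14, T26:10, C17:7}
forward next packet → D11; now {J10:18, B7:17, P18:14, T26:10, C17:7}
forward next packet → J10; now {B7:17, P18:14, T26:10, C17:7}
forward next packet → B7; now {P18:14, T26:10, C17:7}
forward next packet → P18; now {T26:10, C17:7}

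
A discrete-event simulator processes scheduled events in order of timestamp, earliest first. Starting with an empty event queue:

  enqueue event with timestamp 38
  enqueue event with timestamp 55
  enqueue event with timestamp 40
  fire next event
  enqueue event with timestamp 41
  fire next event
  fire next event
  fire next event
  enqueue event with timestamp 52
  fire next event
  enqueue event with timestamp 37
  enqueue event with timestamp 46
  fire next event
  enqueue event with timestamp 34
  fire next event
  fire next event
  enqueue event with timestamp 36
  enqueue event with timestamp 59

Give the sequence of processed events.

38, 40, 41, 55, 52, 37, 34, 46

insert 38 → {38}
insert 55 → {38, 55}
insert 40 → {38, 40, 55}
fire next event → 38; now {40, 55}
insert 41 → {40, 41, 55}
fire next event → 40; now {41, 55}
fire next event → 41; now {55}
fire next event → 55; now {}
insert 52 → {52}
fire next event → 52; now {}
insert 37 → {37}
insert 46 → {37, 46}
fire next event → 37; now {46}
insert 34 → {34, 46}
fire next event → 34; now {46}
fire next event → 46; now {}
insert 36 → {36}
insert 59 → {36, 59}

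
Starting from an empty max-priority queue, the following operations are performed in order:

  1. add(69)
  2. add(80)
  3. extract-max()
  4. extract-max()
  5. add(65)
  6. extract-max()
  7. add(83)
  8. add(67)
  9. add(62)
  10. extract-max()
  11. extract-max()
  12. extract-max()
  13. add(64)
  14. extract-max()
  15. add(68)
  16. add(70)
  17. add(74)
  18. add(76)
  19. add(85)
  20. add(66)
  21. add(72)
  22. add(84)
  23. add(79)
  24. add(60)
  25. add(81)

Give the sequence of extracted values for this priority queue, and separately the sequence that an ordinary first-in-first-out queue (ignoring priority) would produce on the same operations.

insert 69 → {69}
insert 80 → {80, 69}
extract-max → 80; now {69}
extract-max → 69; now {}
insert 65 → {65}
extract-max → 65; now {}
insert 83 → {83}
insert 67 → {83, 67}
insert 62 → {83, 67, 62}
extract-max → 83; now {67, 62}
extract-max → 67; now {62}
extract-max → 62; now {}
insert 64 → {64}
extract-max → 64; now {}
insert 68 → {68}
insert 70 → {70, 68}
insert 74 → {74, 70, 68}
insert 76 → {76, 74, 70, 68}
insert 85 → {85, 76, 74, 70, 68}
insert 66 → {85, 76, 74, 70, 68, 66}
insert 72 → {85, 76, 74, 72, 70, 68, 66}
insert 84 → {85, 84, 76, 74, 72, 70, 68, 66}
insert 79 → {85, 84, 79, 76, 74, 72, 70, 68, 66}
insert 60 → {85, 84, 79, 76, 74, 72, 70, 68, 66, 60}
insert 81 → {85, 84, 81, 79, 76, 74, 72, 70, 68, 66, 60}

priority queue: [80, 69, 65, 83, 67, 62, 64]; FIFO queue: 69, 80, 65, 83, 67, 62, 64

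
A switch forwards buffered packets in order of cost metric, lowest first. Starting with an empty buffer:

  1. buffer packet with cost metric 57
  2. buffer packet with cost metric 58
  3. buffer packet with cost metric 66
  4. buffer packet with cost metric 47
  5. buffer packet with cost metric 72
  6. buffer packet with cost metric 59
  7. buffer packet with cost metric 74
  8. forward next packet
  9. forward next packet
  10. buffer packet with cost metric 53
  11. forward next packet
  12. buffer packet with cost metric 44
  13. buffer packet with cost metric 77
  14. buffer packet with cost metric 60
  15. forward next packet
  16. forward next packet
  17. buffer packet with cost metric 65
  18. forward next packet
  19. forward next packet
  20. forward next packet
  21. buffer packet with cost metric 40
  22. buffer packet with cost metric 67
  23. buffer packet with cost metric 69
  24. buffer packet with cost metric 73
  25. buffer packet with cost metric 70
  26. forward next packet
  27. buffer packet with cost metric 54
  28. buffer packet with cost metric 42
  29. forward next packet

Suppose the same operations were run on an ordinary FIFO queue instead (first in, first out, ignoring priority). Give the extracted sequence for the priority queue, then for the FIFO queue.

priority queue: 47, 57, 53, 44, 58, 59, 60, 65, 40, 42; FIFO queue: 57 → 58 → 66 → 47 → 72 → 59 → 74 → 53 → 44 → 77

insert 57 → {57}
insert 58 → {57, 58}
insert 66 → {57, 58, 66}
insert 47 → {47, 57, 58, 66}
insert 72 → {47, 57, 58, 66, 72}
insert 59 → {47, 57, 58, 59, 66, 72}
insert 74 → {47, 57, 58, 59, 66, 72, 74}
forward next packet → 47; now {57, 58, 59, 66, 72, 74}
forward next packet → 57; now {58, 59, 66, 72, 74}
insert 53 → {53, 58, 59, 66, 72, 74}
forward next packet → 53; now {58, 59, 66, 72, 74}
insert 44 → {44, 58, 59, 66, 72, 74}
insert 77 → {44, 58, 59, 66, 72, 74, 77}
insert 60 → {44, 58, 59, 60, 66, 72, 74, 77}
forward next packet → 44; now {58, 59, 60, 66, 72, 74, 77}
forward next packet → 58; now {59, 60, 66, 72, 74, 77}
insert 65 → {59, 60, 65, 66, 72, 74, 77}
forward next packet → 59; now {60, 65, 66, 72, 74, 77}
forward next packet → 60; now {65, 66, 72, 74, 77}
forward next packet → 65; now {66, 72, 74, 77}
insert 40 → {40, 66, 72, 74, 77}
insert 67 → {40, 66, 67, 72, 74, 77}
insert 69 → {40, 66, 67, 69, 72, 74, 77}
insert 73 → {40, 66, 67, 69, 72, 73, 74, 77}
insert 70 → {40, 66, 67, 69, 70, 72, 73, 74, 77}
forward next packet → 40; now {66, 67, 69, 70, 72, 73, 74, 77}
insert 54 → {54, 66, 67, 69, 70, 72, 73, 74, 77}
insert 42 → {42, 54, 66, 67, 69, 70, 72, 73, 74, 77}
forward next packet → 42; now {54, 66, 67, 69, 70, 72, 73, 74, 77}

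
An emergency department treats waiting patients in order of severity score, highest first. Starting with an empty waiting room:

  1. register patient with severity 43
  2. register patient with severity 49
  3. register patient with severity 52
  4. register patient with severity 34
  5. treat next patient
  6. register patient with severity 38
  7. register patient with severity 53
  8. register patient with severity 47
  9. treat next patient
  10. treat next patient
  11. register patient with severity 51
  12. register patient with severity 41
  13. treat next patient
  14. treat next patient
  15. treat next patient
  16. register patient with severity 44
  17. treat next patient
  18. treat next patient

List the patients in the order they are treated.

[52, 53, 49, 51, 47, 43, 44, 41]

insert 43 → {43}
insert 49 → {49, 43}
insert 52 → {52, 49, 43}
insert 34 → {52, 49, 43, 34}
treat next patient → 52; now {49, 43, 34}
insert 38 → {49, 43, 38, 34}
insert 53 → {53, 49, 43, 38, 34}
insert 47 → {53, 49, 47, 43, 38, 34}
treat next patient → 53; now {49, 47, 43, 38, 34}
treat next patient → 49; now {47, 43, 38, 34}
insert 51 → {51, 47, 43, 38, 34}
insert 41 → {51, 47, 43, 41, 38, 34}
treat next patient → 51; now {47, 43, 41, 38, 34}
treat next patient → 47; now {43, 41, 38, 34}
treat next patient → 43; now {41, 38, 34}
insert 44 → {44, 41, 38, 34}
treat next patient → 44; now {41, 38, 34}
treat next patient → 41; now {38, 34}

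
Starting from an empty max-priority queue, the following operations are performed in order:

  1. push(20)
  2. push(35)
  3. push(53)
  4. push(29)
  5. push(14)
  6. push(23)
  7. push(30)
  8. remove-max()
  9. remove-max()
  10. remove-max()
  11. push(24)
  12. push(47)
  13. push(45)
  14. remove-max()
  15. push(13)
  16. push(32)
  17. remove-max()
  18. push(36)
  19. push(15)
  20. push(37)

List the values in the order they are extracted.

insert 20 → {20}
insert 35 → {35, 20}
insert 53 → {53, 35, 20}
insert 29 → {53, 35, 29, 20}
insert 14 → {53, 35, 29, 20, 14}
insert 23 → {53, 35, 29, 23, 20, 14}
insert 30 → {53, 35, 30, 29, 23, 20, 14}
remove-max → 53; now {35, 30, 29, 23, 20, 14}
remove-max → 35; now {30, 29, 23, 20, 14}
remove-max → 30; now {29, 23, 20, 14}
insert 24 → {29, 24, 23, 20, 14}
insert 47 → {47, 29, 24, 23, 20, 14}
insert 45 → {47, 45, 29, 24, 23, 20, 14}
remove-max → 47; now {45, 29, 24, 23, 20, 14}
insert 13 → {45, 29, 24, 23, 20, 14, 13}
insert 32 → {45, 32, 29, 24, 23, 20, 14, 13}
remove-max → 45; now {32, 29, 24, 23, 20, 14, 13}
insert 36 → {36, 32, 29, 24, 23, 20, 14, 13}
insert 15 → {36, 32, 29, 24, 23, 20, 15, 14, 13}
insert 37 → {37, 36, 32, 29, 24, 23, 20, 15, 14, 13}

53 → 35 → 30 → 47 → 45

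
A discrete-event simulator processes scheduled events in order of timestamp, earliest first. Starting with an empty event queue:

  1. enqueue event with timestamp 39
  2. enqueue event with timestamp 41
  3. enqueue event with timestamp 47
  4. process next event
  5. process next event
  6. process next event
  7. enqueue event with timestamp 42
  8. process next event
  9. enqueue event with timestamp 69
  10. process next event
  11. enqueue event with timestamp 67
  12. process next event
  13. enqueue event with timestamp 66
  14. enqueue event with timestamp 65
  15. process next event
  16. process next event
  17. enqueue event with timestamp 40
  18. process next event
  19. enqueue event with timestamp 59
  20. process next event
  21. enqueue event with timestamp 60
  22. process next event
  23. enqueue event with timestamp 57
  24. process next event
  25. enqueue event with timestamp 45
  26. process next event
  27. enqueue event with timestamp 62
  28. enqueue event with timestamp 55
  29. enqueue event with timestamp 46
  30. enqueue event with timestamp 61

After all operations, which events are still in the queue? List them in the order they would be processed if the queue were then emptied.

insert 39 → {39}
insert 41 → {39, 41}
insert 47 → {39, 41, 47}
process next event → 39; now {41, 47}
process next event → 41; now {47}
process next event → 47; now {}
insert 42 → {42}
process next event → 42; now {}
insert 69 → {69}
process next event → 69; now {}
insert 67 → {67}
process next event → 67; now {}
insert 66 → {66}
insert 65 → {65, 66}
process next event → 65; now {66}
process next event → 66; now {}
insert 40 → {40}
process next event → 40; now {}
insert 59 → {59}
process next event → 59; now {}
insert 60 → {60}
process next event → 60; now {}
insert 57 → {57}
process next event → 57; now {}
insert 45 → {45}
process next event → 45; now {}
insert 62 → {62}
insert 55 → {55, 62}
insert 46 → {46, 55, 62}
insert 61 → {46, 55, 61, 62}

[46, 55, 61, 62]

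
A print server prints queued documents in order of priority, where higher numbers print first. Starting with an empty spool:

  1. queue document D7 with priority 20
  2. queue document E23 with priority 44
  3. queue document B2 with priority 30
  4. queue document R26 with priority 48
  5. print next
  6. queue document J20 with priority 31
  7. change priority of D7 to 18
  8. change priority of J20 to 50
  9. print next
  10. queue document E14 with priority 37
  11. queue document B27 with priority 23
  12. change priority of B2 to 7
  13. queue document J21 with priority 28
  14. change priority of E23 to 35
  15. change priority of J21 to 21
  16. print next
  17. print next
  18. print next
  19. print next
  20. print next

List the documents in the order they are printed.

R26 → J20 → E14 → E23 → B27 → J21 → D7

add D7 (priority 20) → {D7:20}
add E23 (priority 44) → {E23:44, D7:20}
add B2 (priority 30) → {E23:44, B2:30, D7:20}
add R26 (priority 48) → {R26:48, E23:44, B2:30, D7:20}
print next → R26; now {E23:44, B2:30, D7:20}
add J20 (priority 31) → {E23:44, J20:31, B2:30, D7:20}
update D7 to priority 18 → {E23:44, J20:31, B2:30, D7:18}
update J20 to priority 50 → {J20:50, E23:44, B2:30, D7:18}
print next → J20; now {E23:44, B2:30, D7:18}
add E14 (priority 37) → {E23:44, E14:37, B2:30, D7:18}
add B27 (priority 23) → {E23:44, E14:37, B2:30, B27:23, D7:18}
update B2 to priority 7 → {E23:44, E14:37, B27:23, D7:18, B2:7}
add J21 (priority 28) → {E23:44, E14:37, J21:28, B27:23, D7:18, B2:7}
update E23 to priority 35 → {E14:37, E23:35, J21:28, B27:23, D7:18, B2:7}
update J21 to priority 21 → {E14:37, E23:35, B27:23, J21:21, D7:18, B2:7}
print next → E14; now {E23:35, B27:23, J21:21, D7:18, B2:7}
print next → E23; now {B27:23, J21:21, D7:18, B2:7}
print next → B27; now {J21:21, D7:18, B2:7}
print next → J21; now {D7:18, B2:7}
print next → D7; now {B2:7}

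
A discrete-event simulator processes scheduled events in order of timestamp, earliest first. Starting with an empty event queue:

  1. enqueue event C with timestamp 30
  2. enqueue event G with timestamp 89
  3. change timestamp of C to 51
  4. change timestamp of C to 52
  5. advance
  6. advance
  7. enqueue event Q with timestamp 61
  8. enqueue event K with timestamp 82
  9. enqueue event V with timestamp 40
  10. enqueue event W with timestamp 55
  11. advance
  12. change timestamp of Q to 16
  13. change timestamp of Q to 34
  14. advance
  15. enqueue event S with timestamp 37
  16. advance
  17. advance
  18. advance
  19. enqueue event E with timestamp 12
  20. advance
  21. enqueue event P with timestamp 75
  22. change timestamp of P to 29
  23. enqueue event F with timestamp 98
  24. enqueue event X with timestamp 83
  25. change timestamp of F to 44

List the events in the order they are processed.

add C (timestamp 30) → {C:30}
add G (timestamp 89) → {C:30, G:89}
update C to timestamp 51 → {C:51, G:89}
update C to timestamp 52 → {C:52, G:89}
advance → C; now {G:89}
advance → G; now {}
add Q (timestamp 61) → {Q:61}
add K (timestamp 82) → {Q:61, K:82}
add V (timestamp 40) → {V:40, Q:61, K:82}
add W (timestamp 55) → {V:40, W:55, Q:61, K:82}
advance → V; now {W:55, Q:61, K:82}
update Q to timestamp 16 → {Q:16, W:55, K:82}
update Q to timestamp 34 → {Q:34, W:55, K:82}
advance → Q; now {W:55, K:82}
add S (timestamp 37) → {S:37, W:55, K:82}
advance → S; now {W:55, K:82}
advance → W; now {K:82}
advance → K; now {}
add E (timestamp 12) → {E:12}
advance → E; now {}
add P (timestamp 75) → {P:75}
update P to timestamp 29 → {P:29}
add F (timestamp 98) → {P:29, F:98}
add X (timestamp 83) → {P:29, X:83, F:98}
update F to timestamp 44 → {P:29, F:44, X:83}

[C, G, V, Q, S, W, K, E]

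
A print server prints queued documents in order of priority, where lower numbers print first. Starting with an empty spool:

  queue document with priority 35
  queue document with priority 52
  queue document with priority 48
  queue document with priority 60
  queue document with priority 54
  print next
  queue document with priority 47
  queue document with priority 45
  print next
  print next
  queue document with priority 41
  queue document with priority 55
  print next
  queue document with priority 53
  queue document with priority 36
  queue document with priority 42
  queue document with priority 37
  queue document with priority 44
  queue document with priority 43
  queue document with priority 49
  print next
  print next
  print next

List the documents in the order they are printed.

insert 35 → {35}
insert 52 → {35, 52}
insert 48 → {35, 48, 52}
insert 60 → {35, 48, 52, 60}
insert 54 → {35, 48, 52, 54, 60}
print next → 35; now {48, 52, 54, 60}
insert 47 → {47, 48, 52, 54, 60}
insert 45 → {45, 47, 48, 52, 54, 60}
print next → 45; now {47, 48, 52, 54, 60}
print next → 47; now {48, 52, 54, 60}
insert 41 → {41, 48, 52, 54, 60}
insert 55 → {41, 48, 52, 54, 55, 60}
print next → 41; now {48, 52, 54, 55, 60}
insert 53 → {48, 52, 53, 54, 55, 60}
insert 36 → {36, 48, 52, 53, 54, 55, 60}
insert 42 → {36, 42, 48, 52, 53, 54, 55, 60}
insert 37 → {36, 37, 42, 48, 52, 53, 54, 55, 60}
insert 44 → {36, 37, 42, 44, 48, 52, 53, 54, 55, 60}
insert 43 → {36, 37, 42, 43, 44, 48, 52, 53, 54, 55, 60}
insert 49 → {36, 37, 42, 43, 44, 48, 49, 52, 53, 54, 55, 60}
print next → 36; now {37, 42, 43, 44, 48, 49, 52, 53, 54, 55, 60}
print next → 37; now {42, 43, 44, 48, 49, 52, 53, 54, 55, 60}
print next → 42; now {43, 44, 48, 49, 52, 53, 54, 55, 60}

[35, 45, 47, 41, 36, 37, 42]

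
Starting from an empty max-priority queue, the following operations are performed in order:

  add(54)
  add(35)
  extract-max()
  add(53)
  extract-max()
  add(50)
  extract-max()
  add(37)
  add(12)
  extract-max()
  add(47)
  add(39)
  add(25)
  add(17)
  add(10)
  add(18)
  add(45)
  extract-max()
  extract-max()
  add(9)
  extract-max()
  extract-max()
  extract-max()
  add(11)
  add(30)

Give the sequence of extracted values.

insert 54 → {54}
insert 35 → {54, 35}
extract-max → 54; now {35}
insert 53 → {53, 35}
extract-max → 53; now {35}
insert 50 → {50, 35}
extract-max → 50; now {35}
insert 37 → {37, 35}
insert 12 → {37, 35, 12}
extract-max → 37; now {35, 12}
insert 47 → {47, 35, 12}
insert 39 → {47, 39, 35, 12}
insert 25 → {47, 39, 35, 25, 12}
insert 17 → {47, 39, 35, 25, 17, 12}
insert 10 → {47, 39, 35, 25, 17, 12, 10}
insert 18 → {47, 39, 35, 25, 18, 17, 12, 10}
insert 45 → {47, 45, 39, 35, 25, 18, 17, 12, 10}
extract-max → 47; now {45, 39, 35, 25, 18, 17, 12, 10}
extract-max → 45; now {39, 35, 25, 18, 17, 12, 10}
insert 9 → {39, 35, 25, 18, 17, 12, 10, 9}
extract-max → 39; now {35, 25, 18, 17, 12, 10, 9}
extract-max → 35; now {25, 18, 17, 12, 10, 9}
extract-max → 25; now {18, 17, 12, 10, 9}
insert 11 → {18, 17, 12, 11, 10, 9}
insert 30 → {30, 18, 17, 12, 11, 10, 9}

54 → 53 → 50 → 37 → 47 → 45 → 39 → 35 → 25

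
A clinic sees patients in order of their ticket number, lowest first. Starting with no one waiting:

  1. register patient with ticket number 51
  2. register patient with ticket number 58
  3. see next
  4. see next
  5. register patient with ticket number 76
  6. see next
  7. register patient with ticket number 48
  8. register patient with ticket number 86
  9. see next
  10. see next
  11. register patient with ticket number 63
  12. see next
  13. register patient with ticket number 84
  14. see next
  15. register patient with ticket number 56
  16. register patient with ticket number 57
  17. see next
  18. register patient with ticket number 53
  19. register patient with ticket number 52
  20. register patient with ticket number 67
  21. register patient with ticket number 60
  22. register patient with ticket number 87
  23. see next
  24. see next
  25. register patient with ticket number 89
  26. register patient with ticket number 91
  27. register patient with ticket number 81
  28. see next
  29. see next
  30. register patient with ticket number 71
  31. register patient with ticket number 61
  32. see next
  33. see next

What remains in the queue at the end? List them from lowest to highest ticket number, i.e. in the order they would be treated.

insert 51 → {51}
insert 58 → {51, 58}
see next → 51; now {58}
see next → 58; now {}
insert 76 → {76}
see next → 76; now {}
insert 48 → {48}
insert 86 → {48, 86}
see next → 48; now {86}
see next → 86; now {}
insert 63 → {63}
see next → 63; now {}
insert 84 → {84}
see next → 84; now {}
insert 56 → {56}
insert 57 → {56, 57}
see next → 56; now {57}
insert 53 → {53, 57}
insert 52 → {52, 53, 57}
insert 67 → {52, 53, 57, 67}
insert 60 → {52, 53, 57, 60, 67}
insert 87 → {52, 53, 57, 60, 67, 87}
see next → 52; now {53, 57, 60, 67, 87}
see next → 53; now {57, 60, 67, 87}
insert 89 → {57, 60, 67, 87, 89}
insert 91 → {57, 60, 67, 87, 89, 91}
insert 81 → {57, 60, 67, 81, 87, 89, 91}
see next → 57; now {60, 67, 81, 87, 89, 91}
see next → 60; now {67, 81, 87, 89, 91}
insert 71 → {67, 71, 81, 87, 89, 91}
insert 61 → {61, 67, 71, 81, 87, 89, 91}
see next → 61; now {67, 71, 81, 87, 89, 91}
see next → 67; now {71, 81, 87, 89, 91}

71 → 81 → 87 → 89 → 91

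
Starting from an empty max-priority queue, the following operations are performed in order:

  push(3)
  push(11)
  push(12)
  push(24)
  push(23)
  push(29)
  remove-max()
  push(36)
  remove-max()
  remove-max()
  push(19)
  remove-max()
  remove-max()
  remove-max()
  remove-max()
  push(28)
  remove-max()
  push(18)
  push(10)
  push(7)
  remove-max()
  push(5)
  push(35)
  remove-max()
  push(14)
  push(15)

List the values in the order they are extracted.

insert 3 → {3}
insert 11 → {11, 3}
insert 12 → {12, 11, 3}
insert 24 → {24, 12, 11, 3}
insert 23 → {24, 23, 12, 11, 3}
insert 29 → {29, 24, 23, 12, 11, 3}
remove-max → 29; now {24, 23, 12, 11, 3}
insert 36 → {36, 24, 23, 12, 11, 3}
remove-max → 36; now {24, 23, 12, 11, 3}
remove-max → 24; now {23, 12, 11, 3}
insert 19 → {23, 19, 12, 11, 3}
remove-max → 23; now {19, 12, 11, 3}
remove-max → 19; now {12, 11, 3}
remove-max → 12; now {11, 3}
remove-max → 11; now {3}
insert 28 → {28, 3}
remove-max → 28; now {3}
insert 18 → {18, 3}
insert 10 → {18, 10, 3}
insert 7 → {18, 10, 7, 3}
remove-max → 18; now {10, 7, 3}
insert 5 → {10, 7, 5, 3}
insert 35 → {35, 10, 7, 5, 3}
remove-max → 35; now {10, 7, 5, 3}
insert 14 → {14, 10, 7, 5, 3}
insert 15 → {15, 14, 10, 7, 5, 3}

29 → 36 → 24 → 23 → 19 → 12 → 11 → 28 → 18 → 35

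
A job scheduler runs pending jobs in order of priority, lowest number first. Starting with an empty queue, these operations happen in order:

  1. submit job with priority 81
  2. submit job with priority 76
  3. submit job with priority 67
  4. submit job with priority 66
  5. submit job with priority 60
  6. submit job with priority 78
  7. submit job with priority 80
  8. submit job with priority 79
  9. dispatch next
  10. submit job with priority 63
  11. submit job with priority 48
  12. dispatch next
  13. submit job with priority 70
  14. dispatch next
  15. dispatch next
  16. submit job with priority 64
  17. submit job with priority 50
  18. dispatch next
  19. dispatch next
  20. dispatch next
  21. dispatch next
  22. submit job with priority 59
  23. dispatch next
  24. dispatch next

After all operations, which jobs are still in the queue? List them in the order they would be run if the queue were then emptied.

[78, 79, 80, 81]

insert 81 → {81}
insert 76 → {76, 81}
insert 67 → {67, 76, 81}
insert 66 → {66, 67, 76, 81}
insert 60 → {60, 66, 67, 76, 81}
insert 78 → {60, 66, 67, 76, 78, 81}
insert 80 → {60, 66, 67, 76, 78, 80, 81}
insert 79 → {60, 66, 67, 76, 78, 79, 80, 81}
dispatch next → 60; now {66, 67, 76, 78, 79, 80, 81}
insert 63 → {63, 66, 67, 76, 78, 79, 80, 81}
insert 48 → {48, 63, 66, 67, 76, 78, 79, 80, 81}
dispatch next → 48; now {63, 66, 67, 76, 78, 79, 80, 81}
insert 70 → {63, 66, 67, 70, 76, 78, 79, 80, 81}
dispatch next → 63; now {66, 67, 70, 76, 78, 79, 80, 81}
dispatch next → 66; now {67, 70, 76, 78, 79, 80, 81}
insert 64 → {64, 67, 70, 76, 78, 79, 80, 81}
insert 50 → {50, 64, 67, 70, 76, 78, 79, 80, 81}
dispatch next → 50; now {64, 67, 70, 76, 78, 79, 80, 81}
dispatch next → 64; now {67, 70, 76, 78, 79, 80, 81}
dispatch next → 67; now {70, 76, 78, 79, 80, 81}
dispatch next → 70; now {76, 78, 79, 80, 81}
insert 59 → {59, 76, 78, 79, 80, 81}
dispatch next → 59; now {76, 78, 79, 80, 81}
dispatch next → 76; now {78, 79, 80, 81}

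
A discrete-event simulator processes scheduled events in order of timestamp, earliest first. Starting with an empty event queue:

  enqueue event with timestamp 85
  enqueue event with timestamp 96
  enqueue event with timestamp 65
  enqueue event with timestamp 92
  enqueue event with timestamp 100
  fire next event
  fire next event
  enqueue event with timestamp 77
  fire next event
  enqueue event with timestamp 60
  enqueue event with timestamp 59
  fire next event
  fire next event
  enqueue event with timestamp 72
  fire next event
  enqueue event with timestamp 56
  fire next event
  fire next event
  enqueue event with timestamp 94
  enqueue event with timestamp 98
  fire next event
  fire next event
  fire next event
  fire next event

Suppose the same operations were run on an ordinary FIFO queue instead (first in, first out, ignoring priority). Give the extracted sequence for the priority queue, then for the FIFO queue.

priority queue: 65, 85, 77, 59, 60, 72, 56, 92, 94, 96, 98, 100; FIFO queue: [85, 96, 65, 92, 100, 77, 60, 59, 72, 56, 94, 98]

insert 85 → {85}
insert 96 → {85, 96}
insert 65 → {65, 85, 96}
insert 92 → {65, 85, 92, 96}
insert 100 → {65, 85, 92, 96, 100}
fire next event → 65; now {85, 92, 96, 100}
fire next event → 85; now {92, 96, 100}
insert 77 → {77, 92, 96, 100}
fire next event → 77; now {92, 96, 100}
insert 60 → {60, 92, 96, 100}
insert 59 → {59, 60, 92, 96, 100}
fire next event → 59; now {60, 92, 96, 100}
fire next event → 60; now {92, 96, 100}
insert 72 → {72, 92, 96, 100}
fire next event → 72; now {92, 96, 100}
insert 56 → {56, 92, 96, 100}
fire next event → 56; now {92, 96, 100}
fire next event → 92; now {96, 100}
insert 94 → {94, 96, 100}
insert 98 → {94, 96, 98, 100}
fire next event → 94; now {96, 98, 100}
fire next event → 96; now {98, 100}
fire next event → 98; now {100}
fire next event → 100; now {}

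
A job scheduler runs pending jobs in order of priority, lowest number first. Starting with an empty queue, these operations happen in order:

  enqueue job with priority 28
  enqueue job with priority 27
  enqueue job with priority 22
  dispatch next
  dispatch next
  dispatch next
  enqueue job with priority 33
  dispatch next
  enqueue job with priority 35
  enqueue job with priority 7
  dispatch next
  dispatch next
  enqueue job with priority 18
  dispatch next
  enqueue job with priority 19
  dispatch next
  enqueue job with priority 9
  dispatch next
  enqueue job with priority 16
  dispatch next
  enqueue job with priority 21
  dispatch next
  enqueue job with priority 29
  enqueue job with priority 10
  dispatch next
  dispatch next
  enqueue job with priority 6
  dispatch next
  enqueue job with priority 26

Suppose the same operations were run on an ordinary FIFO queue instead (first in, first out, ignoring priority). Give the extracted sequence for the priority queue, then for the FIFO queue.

insert 28 → {28}
insert 27 → {27, 28}
insert 22 → {22, 27, 28}
dispatch next → 22; now {27, 28}
dispatch next → 27; now {28}
dispatch next → 28; now {}
insert 33 → {33}
dispatch next → 33; now {}
insert 35 → {35}
insert 7 → {7, 35}
dispatch next → 7; now {35}
dispatch next → 35; now {}
insert 18 → {18}
dispatch next → 18; now {}
insert 19 → {19}
dispatch next → 19; now {}
insert 9 → {9}
dispatch next → 9; now {}
insert 16 → {16}
dispatch next → 16; now {}
insert 21 → {21}
dispatch next → 21; now {}
insert 29 → {29}
insert 10 → {10, 29}
dispatch next → 10; now {29}
dispatch next → 29; now {}
insert 6 → {6}
dispatch next → 6; now {}
insert 26 → {26}

priority queue: 22, 27, 28, 33, 7, 35, 18, 19, 9, 16, 21, 10, 29, 6; FIFO queue: 28, 27, 22, 33, 35, 7, 18, 19, 9, 16, 21, 29, 10, 6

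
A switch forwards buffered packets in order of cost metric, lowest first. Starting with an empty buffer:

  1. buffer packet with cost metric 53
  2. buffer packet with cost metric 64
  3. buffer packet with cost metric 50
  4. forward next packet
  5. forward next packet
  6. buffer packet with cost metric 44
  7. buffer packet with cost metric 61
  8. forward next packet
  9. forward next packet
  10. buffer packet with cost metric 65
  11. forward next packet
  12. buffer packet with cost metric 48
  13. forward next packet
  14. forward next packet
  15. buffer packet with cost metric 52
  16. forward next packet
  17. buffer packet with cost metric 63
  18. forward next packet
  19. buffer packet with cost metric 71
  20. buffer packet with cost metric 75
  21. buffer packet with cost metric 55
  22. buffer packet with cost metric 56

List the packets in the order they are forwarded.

insert 53 → {53}
insert 64 → {53, 64}
insert 50 → {50, 53, 64}
forward next packet → 50; now {53, 64}
forward next packet → 53; now {64}
insert 44 → {44, 64}
insert 61 → {44, 61, 64}
forward next packet → 44; now {61, 64}
forward next packet → 61; now {64}
insert 65 → {64, 65}
forward next packet → 64; now {65}
insert 48 → {48, 65}
forward next packet → 48; now {65}
forward next packet → 65; now {}
insert 52 → {52}
forward next packet → 52; now {}
insert 63 → {63}
forward next packet → 63; now {}
insert 71 → {71}
insert 75 → {71, 75}
insert 55 → {55, 71, 75}
insert 56 → {55, 56, 71, 75}

50 → 53 → 44 → 61 → 64 → 48 → 65 → 52 → 63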